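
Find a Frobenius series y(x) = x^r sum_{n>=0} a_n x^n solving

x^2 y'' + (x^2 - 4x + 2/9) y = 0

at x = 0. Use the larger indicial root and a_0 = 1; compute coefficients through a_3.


Write in Frobenius form y'' + (p(x)/x) y' + (q(x)/x^2) y = 0:
  p(x) = 0,  q(x) = x^2 - 4x + 2/9.
Indicial equation: r(r-1) + (0) r + (2/9) = 0 -> roots r_1 = 2/3, r_2 = 1/3.
Take r = r_1 = 2/3. Let y(x) = x^r sum_{n>=0} a_n x^n with a_0 = 1.
Substitute y = x^r sum a_n x^n and match x^{r+n}. The recurrence is
  D(n) a_n - 4 a_{n-1} + 1 a_{n-2} = 0,  where D(n) = (r+n)(r+n-1) + (0)(r+n) + (2/9).
  a_n = [4 a_{n-1} - 1 a_{n-2}] / D(n).
Since the indicial polynomial factors as (r - r_1)(r - r_2), D(n) = (r_1 + n - r_1)(r_1 + n - r_2) = n(n + 1/3).
Evaluating step by step (a_0 = 1):
  n = 1: D(1) = 1(1 + 1/3) = 4/3; numerator = 4(1) = 4; a_1 = (4)/(4/3) = 3
  n = 2: D(2) = 2(2 + 1/3) = 14/3; numerator = 4(3) - 1(1) = 11; a_2 = (11)/(14/3) = 33/14
  n = 3: D(3) = 3(3 + 1/3) = 10; numerator = 4(33/14) - 1(3) = 45/7; a_3 = (45/7)/(10) = 9/14

r = 2/3; a_0 = 1; a_1 = 3; a_2 = 33/14; a_3 = 9/14


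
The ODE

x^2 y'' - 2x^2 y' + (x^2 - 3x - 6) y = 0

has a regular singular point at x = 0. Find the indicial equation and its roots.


Divide by x^2 to reach normal form y'' + P_1(x) y' + P_2(x) y = 0 with P_1(x) = -2 and P_2(x) = 1 - 3/x - 6/x^2.
x = 0 is a singular point because the y-coefficient 1 - 3/x - 6/x^2 has a pole at x = 0.
It is a regular singular point because x P_1(x) = p(x) = -2x and x^2 P_2(x) = q(x) = x^2 - 3x - 6 are polynomials, hence analytic at x = 0.
p(0) = 0,  q(0) = -6.
Indicial equation: r(r-1) + p(0) r + q(0) = 0, i.e. r^2 + (p(0) - 1) r + q(0) = 0, i.e. r^2 - 1 r - 6 = 0.
Discriminant: (-1)^2 - 4(-6) = 25, so r = (1 ± 5)/2.
Solving: r_1 = 3, r_2 = -2.

indicial: r^2 - 1 r - 6 = 0; roots r_1 = 3, r_2 = -2


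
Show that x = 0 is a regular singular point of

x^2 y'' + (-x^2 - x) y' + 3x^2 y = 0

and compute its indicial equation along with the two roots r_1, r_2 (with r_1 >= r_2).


Divide by x^2 to reach normal form y'' + P_1(x) y' + P_2(x) y = 0 with P_1(x) = -1 - 1/x and P_2(x) = 3.
x = 0 is a singular point because the y'-coefficient -1 - 1/x has a pole at x = 0.
It is a regular singular point because x P_1(x) = p(x) = -x - 1 and x^2 P_2(x) = q(x) = 3x^2 are polynomials, hence analytic at x = 0.
p(0) = -1,  q(0) = 0.
Indicial equation: r(r-1) + p(0) r + q(0) = 0, i.e. r^2 + (p(0) - 1) r + q(0) = 0, i.e. r^2 - 2 r = 0.
Discriminant: (-2)^2 - 4(0) = 4, so r = (2 ± 2)/2.
Solving: r_1 = 2, r_2 = 0.

indicial: r^2 - 2 r = 0; roots r_1 = 2, r_2 = 0


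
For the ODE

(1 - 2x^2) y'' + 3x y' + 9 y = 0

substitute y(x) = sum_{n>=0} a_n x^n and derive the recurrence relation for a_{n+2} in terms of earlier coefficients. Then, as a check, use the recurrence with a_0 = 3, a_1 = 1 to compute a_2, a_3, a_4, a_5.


Substitute y = sum_n a_n x^n.
(1 - 2 x^2) y'' contributes (n+2)(n+1) a_{n+2} - 2 n(n-1) a_n at x^n.
3 x y'(x) contributes 3 n a_n at x^n.
9 y(x) contributes 9 a_n at x^n.
Matching x^n: (n+2)(n+1) a_{n+2} + (-2 n(n-1) + 3 n + 9) a_n = 0.
Thus a_{n+2} = (2 n(n-1) - 3 n - 9) / ((n+1)(n+2)) * a_n.

Check with a_0 = 3, a_1 = 1 (apply the recurrence for n = 0, 1, 2, 3): a_0 = 3, a_1 = 1, a_2 = -27/2, a_3 = -2, a_4 = 99/8, a_5 = 3/5.

a_(n+2) = (2 n(n-1) - 3 n - 9) / ((n+1)(n+2)) * a_n; check: a_0 = 3, a_1 = 1, a_2 = -27/2, a_3 = -2, a_4 = 99/8, a_5 = 3/5


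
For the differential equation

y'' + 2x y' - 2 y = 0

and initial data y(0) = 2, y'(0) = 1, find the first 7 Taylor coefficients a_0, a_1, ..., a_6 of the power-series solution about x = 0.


Ansatz: y(x) = sum_{n>=0} a_n x^n, so y'(x) = sum_{n>=1} n a_n x^(n-1) and y''(x) = sum_{n>=2} n(n-1) a_n x^(n-2).
Substitute into P(x) y'' + Q(x) y' + R(x) y = 0 with P(x) = 1, Q(x) = 2x, R(x) = -2, and match powers of x.
Initial conditions: a_0 = 2, a_1 = 1.
Setting the coefficient of each power of x to zero and solving order by order (substituting the coefficients already found):
  x^0: 2 a_2 - 2 a_0 = 0  ->  2 a_2 = 2 a_0 = 4  ->  a_2 = 2
  x^1: 6 a_3 = 0  ->  a_3 = 0
  x^2: 12 a_4 + 2 a_2 = 0  ->  12 a_4 = -2 a_2 = -4  ->  a_4 = -1/3
  x^3: 20 a_5 + 4 a_3 = 0  ->  20 a_5 = -4 a_3 = 0  ->  a_5 = 0
  x^4: 30 a_6 + 6 a_4 = 0  ->  30 a_6 = -6 a_4 = 2  ->  a_6 = 1/15
Truncated series: y(x) = 2 + x + 2 x^2 - (1/3) x^4 + (1/15) x^6 + O(x^7).

a_0 = 2; a_1 = 1; a_2 = 2; a_3 = 0; a_4 = -1/3; a_5 = 0; a_6 = 1/15


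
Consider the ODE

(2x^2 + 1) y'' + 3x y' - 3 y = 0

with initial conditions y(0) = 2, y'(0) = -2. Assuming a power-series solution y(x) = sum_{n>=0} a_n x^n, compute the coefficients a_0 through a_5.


Ansatz: y(x) = sum_{n>=0} a_n x^n, so y'(x) = sum_{n>=1} n a_n x^(n-1) and y''(x) = sum_{n>=2} n(n-1) a_n x^(n-2).
Substitute into P(x) y'' + Q(x) y' + R(x) y = 0 with P(x) = 2x^2 + 1, Q(x) = 3x, R(x) = -3, and match powers of x.
Initial conditions: a_0 = 2, a_1 = -2.
Setting the coefficient of each power of x to zero and solving order by order (substituting the coefficients already found):
  x^0: 2 a_2 - 3 a_0 = 0  ->  2 a_2 = 3 a_0 = 6  ->  a_2 = 3
  x^1: 6 a_3 = 0  ->  a_3 = 0
  x^2: 12 a_4 + 7 a_2 = 0  ->  12 a_4 = -7 a_2 = -21  ->  a_4 = -7/4
  x^3: 20 a_5 + 18 a_3 = 0  ->  20 a_5 = -18 a_3 = 0  ->  a_5 = 0
Truncated series: y(x) = 2 - 2 x + 3 x^2 - (7/4) x^4 + O(x^6).

a_0 = 2; a_1 = -2; a_2 = 3; a_3 = 0; a_4 = -7/4; a_5 = 0


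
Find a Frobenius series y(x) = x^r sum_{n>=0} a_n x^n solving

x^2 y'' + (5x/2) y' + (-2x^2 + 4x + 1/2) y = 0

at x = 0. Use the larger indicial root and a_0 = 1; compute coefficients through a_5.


Write in Frobenius form y'' + (p(x)/x) y' + (q(x)/x^2) y = 0:
  p(x) = 5/2,  q(x) = -2x^2 + 4x + 1/2.
Indicial equation: r(r-1) + (5/2) r + (1/2) = 0 -> roots r_1 = -1/2, r_2 = -1.
Take r = r_1 = -1/2. Let y(x) = x^r sum_{n>=0} a_n x^n with a_0 = 1.
Substitute y = x^r sum a_n x^n and match x^{r+n}. The recurrence is
  D(n) a_n + 4 a_{n-1} - 2 a_{n-2} = 0,  where D(n) = (r+n)(r+n-1) + (5/2)(r+n) + (1/2).
  a_n = [-4 a_{n-1} + 2 a_{n-2}] / D(n).
Since the indicial polynomial factors as (r - r_1)(r - r_2), D(n) = (r_1 + n - r_1)(r_1 + n - r_2) = n(n + 1/2).
Evaluating step by step (a_0 = 1):
  n = 1: D(1) = 1(1 + 1/2) = 3/2; numerator = -4(1) = -4; a_1 = (-4)/(3/2) = -8/3
  n = 2: D(2) = 2(2 + 1/2) = 5; numerator = -4(-8/3) + 2(1) = 38/3; a_2 = (38/3)/(5) = 38/15
  n = 3: D(3) = 3(3 + 1/2) = 21/2; numerator = -4(38/15) + 2(-8/3) = -232/15; a_3 = (-232/15)/(21/2) = -464/315
  n = 4: D(4) = 4(4 + 1/2) = 18; numerator = -4(-464/315) + 2(38/15) = 3452/315; a_4 = (3452/315)/(18) = 1726/2835
  n = 5: D(5) = 5(5 + 1/2) = 55/2; numerator = -4(1726/2835) + 2(-464/315) = -15256/2835; a_5 = (-15256/2835)/(55/2) = -30512/155925

r = -1/2; a_0 = 1; a_1 = -8/3; a_2 = 38/15; a_3 = -464/315; a_4 = 1726/2835; a_5 = -30512/155925


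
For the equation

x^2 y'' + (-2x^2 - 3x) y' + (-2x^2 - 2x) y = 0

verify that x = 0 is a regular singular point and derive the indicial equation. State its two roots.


Divide by x^2 to reach normal form y'' + P_1(x) y' + P_2(x) y = 0 with P_1(x) = -2 - 3/x and P_2(x) = -2 - 2/x.
x = 0 is a singular point because the y'-coefficient -2 - 3/x has a pole at x = 0 and the y-coefficient -2 - 2/x has a pole at x = 0.
It is a regular singular point because x P_1(x) = p(x) = -2x - 3 and x^2 P_2(x) = q(x) = -2x^2 - 2x are polynomials, hence analytic at x = 0.
p(0) = -3,  q(0) = 0.
Indicial equation: r(r-1) + p(0) r + q(0) = 0, i.e. r^2 + (p(0) - 1) r + q(0) = 0, i.e. r^2 - 4 r = 0.
Discriminant: (-4)^2 - 4(0) = 16, so r = (4 ± 4)/2.
Solving: r_1 = 4, r_2 = 0.

indicial: r^2 - 4 r = 0; roots r_1 = 4, r_2 = 0


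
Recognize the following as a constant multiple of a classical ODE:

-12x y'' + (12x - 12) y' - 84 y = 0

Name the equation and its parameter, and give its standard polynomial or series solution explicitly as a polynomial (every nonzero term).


All three coefficients share the factor -12; dividing through by -12 gives  x y'' + (1 - x) y' + 7 y = 0.
This matches the Laguerre equation x y'' + (1 - x) y' + n y = 0 with n = 7; the polynomial solution is L_7(x).
With y = sum_k a_k x^k, matching x^k gives (k+1)k a_{k+1} + (k+1) a_{k+1} - k a_k + n a_k = 0, i.e. (k+1)^2 a_{k+1} = (k - n) a_k = (k - 7) a_k. The right side vanishes at k = 7, so the series terminates at degree 7.
Standard normalization L_n(0) = 1 gives a_0 = 1. Work upward with a_{k+1} = (k - 7) a_k / (k+1)^2:
  a_1 = (0 - 7)(1) / 1^2 = -7/1 = -7
  a_2 = (1 - 7)(-7) / 2^2 = 42/4 = 21/2
  a_3 = (2 - 7)(21/2) / 3^2 = (-105/2)/9 = -35/6
  a_4 = (3 - 7)(-35/6) / 4^2 = (70/3)/16 = 35/24
  a_5 = (4 - 7)(35/24) / 5^2 = (-35/8)/25 = -7/40
  a_6 = (5 - 7)(-7/40) / 6^2 = (7/20)/36 = 7/720
  a_7 = (6 - 7)(7/720) / 7^2 = (-7/720)/49 = -1/5040
Hence L_7(x) = -x^7/5040 + 7 x^6/720 - 7 x^5/40 + 35 x^4/24 - 35 x^3/6 + 21 x^2/2 - 7 x + 1.

L_7(x); series = -x^7/5040 + 7 x^6/720 - 7 x^5/40 + 35 x^4/24 - 35 x^3/6 + 21 x^2/2 - 7 x + 1


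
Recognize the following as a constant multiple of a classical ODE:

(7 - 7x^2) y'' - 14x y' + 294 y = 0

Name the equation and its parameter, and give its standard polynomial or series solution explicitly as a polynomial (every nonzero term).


All three coefficients share the factor 7; dividing through by 7 gives  (1 - x^2) y'' - 2x y' + 42 y = 0.
This matches the Legendre equation (1 - x^2) y'' - 2x y' + n(n+1) y = 0 (note the -2x y' term) with n(n+1) = 42, so n = 6; the polynomial solution is P_6(x).
With y = sum_k a_k x^k, matching x^k gives (k+2)(k+1) a_{k+2} = [k(k+1) - n(n+1)] a_k = (k - 6)(k + 7) a_k. The right side vanishes at k = 6, so the series with the parity of 6 terminates at degree 6.
Standard normalization (P_n(1) = 1): leading coefficient (2n)!/(2^n (n!)^2) = 479001600/(64*518400) = 231/16, so a_6 = 231/16. Work downward with a_k = (k+1)(k+2) a_{k+2} / ((k - 6)(k + 7)):
  a_4 = (5)(6)(231/16) / ((4 - 6)(4 + 7)) = (3465/8)/(-22) = -315/16
  a_2 = (3)(4)(-315/16) / ((2 - 6)(2 + 7)) = (-945/4)/(-36) = 105/16
  a_0 = (1)(2)(105/16) / ((0 - 6)(0 + 7)) = (105/8)/(-42) = -5/16
Hence P_6(x) = 231 x^6/16 - 315 x^4/16 + 105 x^2/16 - 5/16.

P_6(x); series = 231 x^6/16 - 315 x^4/16 + 105 x^2/16 - 5/16


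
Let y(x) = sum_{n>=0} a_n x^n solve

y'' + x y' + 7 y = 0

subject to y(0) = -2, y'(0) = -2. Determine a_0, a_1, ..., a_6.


Ansatz: y(x) = sum_{n>=0} a_n x^n, so y'(x) = sum_{n>=1} n a_n x^(n-1) and y''(x) = sum_{n>=2} n(n-1) a_n x^(n-2).
Substitute into P(x) y'' + Q(x) y' + R(x) y = 0 with P(x) = 1, Q(x) = x, R(x) = 7, and match powers of x.
Initial conditions: a_0 = -2, a_1 = -2.
Setting the coefficient of each power of x to zero and solving order by order (substituting the coefficients already found):
  x^0: 2 a_2 + 7 a_0 = 0  ->  2 a_2 = -7 a_0 = 14  ->  a_2 = 7
  x^1: 6 a_3 + 8 a_1 = 0  ->  6 a_3 = -8 a_1 = 16  ->  a_3 = 8/3
  x^2: 12 a_4 + 9 a_2 = 0  ->  12 a_4 = -9 a_2 = -63  ->  a_4 = -21/4
  x^3: 20 a_5 + 10 a_3 = 0  ->  20 a_5 = -10 a_3 = -80/3  ->  a_5 = -4/3
  x^4: 30 a_6 + 11 a_4 = 0  ->  30 a_6 = -11 a_4 = 231/4  ->  a_6 = 77/40
Truncated series: y(x) = -2 - 2 x + 7 x^2 + (8/3) x^3 - (21/4) x^4 - (4/3) x^5 + (77/40) x^6 + O(x^7).

a_0 = -2; a_1 = -2; a_2 = 7; a_3 = 8/3; a_4 = -21/4; a_5 = -4/3; a_6 = 77/40


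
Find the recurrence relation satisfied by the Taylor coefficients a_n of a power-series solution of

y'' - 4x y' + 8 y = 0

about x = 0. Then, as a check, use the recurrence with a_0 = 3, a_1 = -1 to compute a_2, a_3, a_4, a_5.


Substitute y = sum_n a_n x^n.
y''(x) has coefficient (n+2)(n+1) a_{n+2} at x^n;
-4 x y'(x) has coefficient -4 n a_n at x^n (shift);
8 y(x) has coefficient 8 a_n at x^n.
Matching x^n: (n+2)(n+1) a_{n+2} + (-4n + 8) a_n = 0.
Thus a_{n+2} = (4n - 8) / ((n+1)(n+2)) * a_n.

Check with a_0 = 3, a_1 = -1 (apply the recurrence for n = 0, 1, 2, 3): a_0 = 3, a_1 = -1, a_2 = -12, a_3 = 2/3, a_4 = 0, a_5 = 2/15.

a_(n+2) = (4n - 8) / ((n+1)(n+2)) * a_n; check: a_0 = 3, a_1 = -1, a_2 = -12, a_3 = 2/3, a_4 = 0, a_5 = 2/15


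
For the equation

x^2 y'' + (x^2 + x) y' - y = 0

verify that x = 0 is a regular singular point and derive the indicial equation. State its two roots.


Divide by x^2 to reach normal form y'' + P_1(x) y' + P_2(x) y = 0 with P_1(x) = 1 + 1/x and P_2(x) = -1/x^2.
x = 0 is a singular point because the y'-coefficient 1 + 1/x has a pole at x = 0 and the y-coefficient -1/x^2 has a pole at x = 0.
It is a regular singular point because x P_1(x) = p(x) = x + 1 and x^2 P_2(x) = q(x) = -1 are polynomials, hence analytic at x = 0.
p(0) = 1,  q(0) = -1.
Indicial equation: r(r-1) + p(0) r + q(0) = 0, i.e. r^2 + (p(0) - 1) r + q(0) = 0, i.e. r^2 - 1 = 0.
Discriminant: (0)^2 - 4(-1) = 4, so r = (0 ± 2)/2.
Solving: r_1 = 1, r_2 = -1.

indicial: r^2 - 1 = 0; roots r_1 = 1, r_2 = -1


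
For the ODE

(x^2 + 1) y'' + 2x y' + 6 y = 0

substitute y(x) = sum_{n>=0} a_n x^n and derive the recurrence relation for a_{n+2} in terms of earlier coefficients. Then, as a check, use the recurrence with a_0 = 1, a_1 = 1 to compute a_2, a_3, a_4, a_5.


Substitute y = sum_n a_n x^n.
(1 + 1 x^2) y'' contributes (n+2)(n+1) a_{n+2} + n(n-1) a_n at x^n.
2 x y'(x) contributes 2 n a_n at x^n.
6 y(x) contributes 6 a_n at x^n.
Matching x^n: (n+2)(n+1) a_{n+2} + (n(n-1) + 2 n + 6) a_n = 0.
Thus a_{n+2} = (-n(n-1) - 2 n - 6) / ((n+1)(n+2)) * a_n.

Check with a_0 = 1, a_1 = 1 (apply the recurrence for n = 0, 1, 2, 3): a_0 = 1, a_1 = 1, a_2 = -3, a_3 = -4/3, a_4 = 3, a_5 = 6/5.

a_(n+2) = (-n(n-1) - 2 n - 6) / ((n+1)(n+2)) * a_n; check: a_0 = 1, a_1 = 1, a_2 = -3, a_3 = -4/3, a_4 = 3, a_5 = 6/5


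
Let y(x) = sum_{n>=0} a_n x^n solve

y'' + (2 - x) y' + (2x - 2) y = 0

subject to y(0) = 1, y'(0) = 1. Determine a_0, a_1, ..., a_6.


Ansatz: y(x) = sum_{n>=0} a_n x^n, so y'(x) = sum_{n>=1} n a_n x^(n-1) and y''(x) = sum_{n>=2} n(n-1) a_n x^(n-2).
Substitute into P(x) y'' + Q(x) y' + R(x) y = 0 with P(x) = 1, Q(x) = 2 - x, R(x) = 2x - 2, and match powers of x.
Initial conditions: a_0 = 1, a_1 = 1.
Setting the coefficient of each power of x to zero and solving order by order (substituting the coefficients already found):
  x^0: 2 a_2 + 2 a_1 - 2 a_0 = 0  ->  2 a_2 = -2 a_1 + 2 a_0 = 0  ->  a_2 = 0
  x^1: 6 a_3 + 4 a_2 - 3 a_1 + 2 a_0 = 0  ->  6 a_3 = -4 a_2 + 3 a_1 - 2 a_0 = 1  ->  a_3 = 1/6
  x^2: 12 a_4 + 6 a_3 - 4 a_2 + 2 a_1 = 0  ->  12 a_4 = -6 a_3 + 4 a_2 - 2 a_1 = -3  ->  a_4 = -1/4
  x^3: 20 a_5 + 8 a_4 - 5 a_3 + 2 a_2 = 0  ->  20 a_5 = -8 a_4 + 5 a_3 - 2 a_2 = 17/6  ->  a_5 = 17/120
  x^4: 30 a_6 + 10 a_5 - 6 a_4 + 2 a_3 = 0  ->  30 a_6 = -10 a_5 + 6 a_4 - 2 a_3 = -13/4  ->  a_6 = -13/120
Truncated series: y(x) = 1 + x + (1/6) x^3 - (1/4) x^4 + (17/120) x^5 - (13/120) x^6 + O(x^7).

a_0 = 1; a_1 = 1; a_2 = 0; a_3 = 1/6; a_4 = -1/4; a_5 = 17/120; a_6 = -13/120


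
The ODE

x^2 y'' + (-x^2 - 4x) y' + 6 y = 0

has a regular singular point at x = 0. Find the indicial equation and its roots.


Divide by x^2 to reach normal form y'' + P_1(x) y' + P_2(x) y = 0 with P_1(x) = -1 - 4/x and P_2(x) = 6/x^2.
x = 0 is a singular point because the y'-coefficient -1 - 4/x has a pole at x = 0 and the y-coefficient 6/x^2 has a pole at x = 0.
It is a regular singular point because x P_1(x) = p(x) = -x - 4 and x^2 P_2(x) = q(x) = 6 are polynomials, hence analytic at x = 0.
p(0) = -4,  q(0) = 6.
Indicial equation: r(r-1) + p(0) r + q(0) = 0, i.e. r^2 + (p(0) - 1) r + q(0) = 0, i.e. r^2 - 5 r + 6 = 0.
Discriminant: (-5)^2 - 4(6) = 1, so r = (5 ± 1)/2.
Solving: r_1 = 3, r_2 = 2.

indicial: r^2 - 5 r + 6 = 0; roots r_1 = 3, r_2 = 2


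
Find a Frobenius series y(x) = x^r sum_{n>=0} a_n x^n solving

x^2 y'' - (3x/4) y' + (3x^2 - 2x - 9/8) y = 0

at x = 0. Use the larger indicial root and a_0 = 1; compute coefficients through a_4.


Write in Frobenius form y'' + (p(x)/x) y' + (q(x)/x^2) y = 0:
  p(x) = -3/4,  q(x) = 3x^2 - 2x - 9/8.
Indicial equation: r(r-1) + (-3/4) r + (-9/8) = 0 -> roots r_1 = 9/4, r_2 = -1/2.
Take r = r_1 = 9/4. Let y(x) = x^r sum_{n>=0} a_n x^n with a_0 = 1.
Substitute y = x^r sum a_n x^n and match x^{r+n}. The recurrence is
  D(n) a_n - 2 a_{n-1} + 3 a_{n-2} = 0,  where D(n) = (r+n)(r+n-1) + (-3/4)(r+n) + (-9/8).
  a_n = [2 a_{n-1} - 3 a_{n-2}] / D(n).
Since the indicial polynomial factors as (r - r_1)(r - r_2), D(n) = (r_1 + n - r_1)(r_1 + n - r_2) = n(n + 11/4).
Evaluating step by step (a_0 = 1):
  n = 1: D(1) = 1(1 + 11/4) = 15/4; numerator = 2(1) = 2; a_1 = (2)/(15/4) = 8/15
  n = 2: D(2) = 2(2 + 11/4) = 19/2; numerator = 2(8/15) - 3(1) = -29/15; a_2 = (-29/15)/(19/2) = -58/285
  n = 3: D(3) = 3(3 + 11/4) = 69/4; numerator = 2(-58/285) - 3(8/15) = -572/285; a_3 = (-572/285)/(69/4) = -2288/19665
  n = 4: D(4) = 4(4 + 11/4) = 27; numerator = 2(-2288/19665) - 3(-58/285) = 1486/3933; a_4 = (1486/3933)/(27) = 1486/106191

r = 9/4; a_0 = 1; a_1 = 8/15; a_2 = -58/285; a_3 = -2288/19665; a_4 = 1486/106191


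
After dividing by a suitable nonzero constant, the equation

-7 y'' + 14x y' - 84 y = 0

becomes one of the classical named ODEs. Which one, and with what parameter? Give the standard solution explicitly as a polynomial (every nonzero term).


All three coefficients share the factor -7; dividing through by -7 gives  y'' - 2x y' + 12 y = 0.
This matches the Hermite equation y'' - 2x y' + 2n y = 0 with 2n = 12, so n = 6; the polynomial solution is H_6(x).
With y = sum_k a_k x^k, matching x^k gives (k+2)(k+1) a_{k+2} = 2(k - n) a_k = 2(k - 6) a_k. The right side vanishes at k = 6, so the series with the parity of 6 terminates at degree 6.
Standard normalization: leading coefficient of H_n is 2^n, so a_6 = 2^6 = 64. Work downward with a_k = (k+1)(k+2) a_{k+2} / (2(k - n)):
  a_4 = (5)(6)(64) / (2(4 - 6)) = 1920/(-4) = -480
  a_2 = (3)(4)(-480) / (2(2 - 6)) = -5760/(-8) = 720
  a_0 = (1)(2)(720) / (2(0 - 6)) = 1440/(-12) = -120
Hence H_6(x) = 64 x^6 - 480 x^4 + 720 x^2 - 120.

H_6(x); series = 64 x^6 - 480 x^4 + 720 x^2 - 120


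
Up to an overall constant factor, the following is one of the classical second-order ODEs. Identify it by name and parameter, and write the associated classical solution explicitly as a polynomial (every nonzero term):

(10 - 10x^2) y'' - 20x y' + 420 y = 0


All three coefficients share the factor 10; dividing through by 10 gives  (1 - x^2) y'' - 2x y' + 42 y = 0.
This matches the Legendre equation (1 - x^2) y'' - 2x y' + n(n+1) y = 0 (note the -2x y' term) with n(n+1) = 42, so n = 6; the polynomial solution is P_6(x).
With y = sum_k a_k x^k, matching x^k gives (k+2)(k+1) a_{k+2} = [k(k+1) - n(n+1)] a_k = (k - 6)(k + 7) a_k. The right side vanishes at k = 6, so the series with the parity of 6 terminates at degree 6.
Standard normalization (P_n(1) = 1): leading coefficient (2n)!/(2^n (n!)^2) = 479001600/(64*518400) = 231/16, so a_6 = 231/16. Work downward with a_k = (k+1)(k+2) a_{k+2} / ((k - 6)(k + 7)):
  a_4 = (5)(6)(231/16) / ((4 - 6)(4 + 7)) = (3465/8)/(-22) = -315/16
  a_2 = (3)(4)(-315/16) / ((2 - 6)(2 + 7)) = (-945/4)/(-36) = 105/16
  a_0 = (1)(2)(105/16) / ((0 - 6)(0 + 7)) = (105/8)/(-42) = -5/16
Hence P_6(x) = 231 x^6/16 - 315 x^4/16 + 105 x^2/16 - 5/16.

P_6(x); series = 231 x^6/16 - 315 x^4/16 + 105 x^2/16 - 5/16


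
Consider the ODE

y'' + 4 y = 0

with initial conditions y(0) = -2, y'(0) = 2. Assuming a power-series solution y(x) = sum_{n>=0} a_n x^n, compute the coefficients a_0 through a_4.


Ansatz: y(x) = sum_{n>=0} a_n x^n, so y'(x) = sum_{n>=1} n a_n x^(n-1) and y''(x) = sum_{n>=2} n(n-1) a_n x^(n-2).
Substitute into P(x) y'' + Q(x) y' + R(x) y = 0 with P(x) = 1, Q(x) = 0, R(x) = 4, and match powers of x.
Initial conditions: a_0 = -2, a_1 = 2.
Setting the coefficient of each power of x to zero and solving order by order (substituting the coefficients already found):
  x^0: 2 a_2 + 4 a_0 = 0  ->  2 a_2 = -4 a_0 = 8  ->  a_2 = 4
  x^1: 6 a_3 + 4 a_1 = 0  ->  6 a_3 = -4 a_1 = -8  ->  a_3 = -4/3
  x^2: 12 a_4 + 4 a_2 = 0  ->  12 a_4 = -4 a_2 = -16  ->  a_4 = -4/3
Truncated series: y(x) = -2 + 2 x + 4 x^2 - (4/3) x^3 - (4/3) x^4 + O(x^5).

a_0 = -2; a_1 = 2; a_2 = 4; a_3 = -4/3; a_4 = -4/3


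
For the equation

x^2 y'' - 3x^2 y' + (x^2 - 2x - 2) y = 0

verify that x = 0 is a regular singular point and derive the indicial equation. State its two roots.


Divide by x^2 to reach normal form y'' + P_1(x) y' + P_2(x) y = 0 with P_1(x) = -3 and P_2(x) = 1 - 2/x - 2/x^2.
x = 0 is a singular point because the y-coefficient 1 - 2/x - 2/x^2 has a pole at x = 0.
It is a regular singular point because x P_1(x) = p(x) = -3x and x^2 P_2(x) = q(x) = x^2 - 2x - 2 are polynomials, hence analytic at x = 0.
p(0) = 0,  q(0) = -2.
Indicial equation: r(r-1) + p(0) r + q(0) = 0, i.e. r^2 + (p(0) - 1) r + q(0) = 0, i.e. r^2 - 1 r - 2 = 0.
Discriminant: (-1)^2 - 4(-2) = 9, so r = (1 ± 3)/2.
Solving: r_1 = 2, r_2 = -1.

indicial: r^2 - 1 r - 2 = 0; roots r_1 = 2, r_2 = -1


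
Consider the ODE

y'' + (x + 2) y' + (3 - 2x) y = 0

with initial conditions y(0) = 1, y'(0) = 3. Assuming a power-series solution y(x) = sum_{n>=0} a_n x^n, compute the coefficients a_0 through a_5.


Ansatz: y(x) = sum_{n>=0} a_n x^n, so y'(x) = sum_{n>=1} n a_n x^(n-1) and y''(x) = sum_{n>=2} n(n-1) a_n x^(n-2).
Substitute into P(x) y'' + Q(x) y' + R(x) y = 0 with P(x) = 1, Q(x) = x + 2, R(x) = 3 - 2x, and match powers of x.
Initial conditions: a_0 = 1, a_1 = 3.
Setting the coefficient of each power of x to zero and solving order by order (substituting the coefficients already found):
  x^0: 2 a_2 + 2 a_1 + 3 a_0 = 0  ->  2 a_2 = -2 a_1 - 3 a_0 = -9  ->  a_2 = -9/2
  x^1: 6 a_3 + 4 a_2 + 4 a_1 - 2 a_0 = 0  ->  6 a_3 = -4 a_2 - 4 a_1 + 2 a_0 = 8  ->  a_3 = 4/3
  x^2: 12 a_4 + 6 a_3 + 5 a_2 - 2 a_1 = 0  ->  12 a_4 = -6 a_3 - 5 a_2 + 2 a_1 = 41/2  ->  a_4 = 41/24
  x^3: 20 a_5 + 8 a_4 + 6 a_3 - 2 a_2 = 0  ->  20 a_5 = -8 a_4 - 6 a_3 + 2 a_2 = -92/3  ->  a_5 = -23/15
Truncated series: y(x) = 1 + 3 x - (9/2) x^2 + (4/3) x^3 + (41/24) x^4 - (23/15) x^5 + O(x^6).

a_0 = 1; a_1 = 3; a_2 = -9/2; a_3 = 4/3; a_4 = 41/24; a_5 = -23/15


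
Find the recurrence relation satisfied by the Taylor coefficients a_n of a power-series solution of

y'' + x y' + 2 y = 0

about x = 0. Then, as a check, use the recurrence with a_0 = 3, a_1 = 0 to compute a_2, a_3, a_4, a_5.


Substitute y = sum_n a_n x^n.
y''(x) has coefficient (n+2)(n+1) a_{n+2} at x^n;
x y'(x) has coefficient n a_n at x^n (shift);
2 y(x) has coefficient 2 a_n at x^n.
Matching x^n: (n+2)(n+1) a_{n+2} + (n + 2) a_n = 0.
Thus a_{n+2} = (-n - 2) / ((n+1)(n+2)) * a_n.

Check with a_0 = 3, a_1 = 0 (apply the recurrence for n = 0, 1, 2, 3): a_0 = 3, a_1 = 0, a_2 = -3, a_3 = 0, a_4 = 1, a_5 = 0.

a_(n+2) = (-n - 2) / ((n+1)(n+2)) * a_n; check: a_0 = 3, a_1 = 0, a_2 = -3, a_3 = 0, a_4 = 1, a_5 = 0


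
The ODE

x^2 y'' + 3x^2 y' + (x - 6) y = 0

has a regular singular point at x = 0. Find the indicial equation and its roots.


Divide by x^2 to reach normal form y'' + P_1(x) y' + P_2(x) y = 0 with P_1(x) = 3 and P_2(x) = 1/x - 6/x^2.
x = 0 is a singular point because the y-coefficient 1/x - 6/x^2 has a pole at x = 0.
It is a regular singular point because x P_1(x) = p(x) = 3x and x^2 P_2(x) = q(x) = x - 6 are polynomials, hence analytic at x = 0.
p(0) = 0,  q(0) = -6.
Indicial equation: r(r-1) + p(0) r + q(0) = 0, i.e. r^2 + (p(0) - 1) r + q(0) = 0, i.e. r^2 - 1 r - 6 = 0.
Discriminant: (-1)^2 - 4(-6) = 25, so r = (1 ± 5)/2.
Solving: r_1 = 3, r_2 = -2.

indicial: r^2 - 1 r - 6 = 0; roots r_1 = 3, r_2 = -2


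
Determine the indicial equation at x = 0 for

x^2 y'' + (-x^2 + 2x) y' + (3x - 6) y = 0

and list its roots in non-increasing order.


Divide by x^2 to reach normal form y'' + P_1(x) y' + P_2(x) y = 0 with P_1(x) = -1 + 2/x and P_2(x) = 3/x - 6/x^2.
x = 0 is a singular point because the y'-coefficient -1 + 2/x has a pole at x = 0 and the y-coefficient 3/x - 6/x^2 has a pole at x = 0.
It is a regular singular point because x P_1(x) = p(x) = 2 - x and x^2 P_2(x) = q(x) = 3x - 6 are polynomials, hence analytic at x = 0.
p(0) = 2,  q(0) = -6.
Indicial equation: r(r-1) + p(0) r + q(0) = 0, i.e. r^2 + (p(0) - 1) r + q(0) = 0, i.e. r^2 + 1 r - 6 = 0.
Discriminant: (1)^2 - 4(-6) = 25, so r = (-1 ± 5)/2.
Solving: r_1 = 2, r_2 = -3.

indicial: r^2 + 1 r - 6 = 0; roots r_1 = 2, r_2 = -3


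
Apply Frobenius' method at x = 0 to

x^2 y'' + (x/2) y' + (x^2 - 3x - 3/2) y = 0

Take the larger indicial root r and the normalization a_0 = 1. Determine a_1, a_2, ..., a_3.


Write in Frobenius form y'' + (p(x)/x) y' + (q(x)/x^2) y = 0:
  p(x) = 1/2,  q(x) = x^2 - 3x - 3/2.
Indicial equation: r(r-1) + (1/2) r + (-3/2) = 0 -> roots r_1 = 3/2, r_2 = -1.
Take r = r_1 = 3/2. Let y(x) = x^r sum_{n>=0} a_n x^n with a_0 = 1.
Substitute y = x^r sum a_n x^n and match x^{r+n}. The recurrence is
  D(n) a_n - 3 a_{n-1} + 1 a_{n-2} = 0,  where D(n) = (r+n)(r+n-1) + (1/2)(r+n) + (-3/2).
  a_n = [3 a_{n-1} - 1 a_{n-2}] / D(n).
Since the indicial polynomial factors as (r - r_1)(r - r_2), D(n) = (r_1 + n - r_1)(r_1 + n - r_2) = n(n + 5/2).
Evaluating step by step (a_0 = 1):
  n = 1: D(1) = 1(1 + 5/2) = 7/2; numerator = 3(1) = 3; a_1 = (3)/(7/2) = 6/7
  n = 2: D(2) = 2(2 + 5/2) = 9; numerator = 3(6/7) - 1(1) = 11/7; a_2 = (11/7)/(9) = 11/63
  n = 3: D(3) = 3(3 + 5/2) = 33/2; numerator = 3(11/63) - 1(6/7) = -1/3; a_3 = (-1/3)/(33/2) = -2/99

r = 3/2; a_0 = 1; a_1 = 6/7; a_2 = 11/63; a_3 = -2/99


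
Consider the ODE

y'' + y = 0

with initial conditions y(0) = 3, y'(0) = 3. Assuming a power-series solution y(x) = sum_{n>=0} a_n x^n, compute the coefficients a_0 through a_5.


Ansatz: y(x) = sum_{n>=0} a_n x^n, so y'(x) = sum_{n>=1} n a_n x^(n-1) and y''(x) = sum_{n>=2} n(n-1) a_n x^(n-2).
Substitute into P(x) y'' + Q(x) y' + R(x) y = 0 with P(x) = 1, Q(x) = 0, R(x) = 1, and match powers of x.
Initial conditions: a_0 = 3, a_1 = 3.
Setting the coefficient of each power of x to zero and solving order by order (substituting the coefficients already found):
  x^0: 2 a_2 + a_0 = 0  ->  2 a_2 = -a_0 = -3  ->  a_2 = -3/2
  x^1: 6 a_3 + a_1 = 0  ->  6 a_3 = -a_1 = -3  ->  a_3 = -1/2
  x^2: 12 a_4 + a_2 = 0  ->  12 a_4 = -a_2 = 3/2  ->  a_4 = 1/8
  x^3: 20 a_5 + a_3 = 0  ->  20 a_5 = -a_3 = 1/2  ->  a_5 = 1/40
Truncated series: y(x) = 3 + 3 x - (3/2) x^2 - (1/2) x^3 + (1/8) x^4 + (1/40) x^5 + O(x^6).

a_0 = 3; a_1 = 3; a_2 = -3/2; a_3 = -1/2; a_4 = 1/8; a_5 = 1/40


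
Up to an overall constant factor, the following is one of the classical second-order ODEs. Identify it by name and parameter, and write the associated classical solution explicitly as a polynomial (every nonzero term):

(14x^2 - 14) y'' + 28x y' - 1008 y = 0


All three coefficients share the factor -14; dividing through by -14 gives  (1 - x^2) y'' - 2x y' + 72 y = 0.
This matches the Legendre equation (1 - x^2) y'' - 2x y' + n(n+1) y = 0 (note the -2x y' term) with n(n+1) = 72, so n = 8; the polynomial solution is P_8(x).
With y = sum_k a_k x^k, matching x^k gives (k+2)(k+1) a_{k+2} = [k(k+1) - n(n+1)] a_k = (k - 8)(k + 9) a_k. The right side vanishes at k = 8, so the series with the parity of 8 terminates at degree 8.
Standard normalization (P_n(1) = 1): leading coefficient (2n)!/(2^n (n!)^2) = 20922789888000/(256*1625702400) = 6435/128, so a_8 = 6435/128. Work downward with a_k = (k+1)(k+2) a_{k+2} / ((k - 8)(k + 9)):
  a_6 = (7)(8)(6435/128) / ((6 - 8)(6 + 9)) = (45045/16)/(-30) = -3003/32
  a_4 = (5)(6)(-3003/32) / ((4 - 8)(4 + 9)) = (-45045/16)/(-52) = 3465/64
  a_2 = (3)(4)(3465/64) / ((2 - 8)(2 + 9)) = (10395/16)/(-66) = -315/32
  a_0 = (1)(2)(-315/32) / ((0 - 8)(0 + 9)) = (-315/16)/(-72) = 35/128
Hence P_8(x) = 6435 x^8/128 - 3003 x^6/32 + 3465 x^4/64 - 315 x^2/32 + 35/128.

P_8(x); series = 6435 x^8/128 - 3003 x^6/32 + 3465 x^4/64 - 315 x^2/32 + 35/128


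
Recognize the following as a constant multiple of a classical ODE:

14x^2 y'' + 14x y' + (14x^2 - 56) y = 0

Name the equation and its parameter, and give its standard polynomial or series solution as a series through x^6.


All three coefficients share the factor 14; dividing through by 14 gives  x^2 y'' + x y' + (x^2 - 4) y = 0.
This matches the Bessel equation x^2 y'' + x y' + (x^2 - nu^2) y = 0 with nu^2 = 4, so nu = 2; the solution bounded at x = 0 is J_2(x).
Frobenius at x = 0: indicial roots ±nu; for r = nu the recurrence k(k + 2nu) c_k = -c_{k-2} gives the standard series J_nu(x) = sum_{k>=0} (-1)^k / (k! (k+nu)!) (x/2)^(2k+nu). Evaluate the first 3 terms:
  k = 0: (-1)^0 / (0! * 2! * 2^2) x^2 = 1/(1*2*4) x^2 = (1/8) x^2
  k = 1: (-1)^1 / (1! * 3! * 2^4) x^4 = -1/(1*6*16) x^4 = (-1/96) x^4
  k = 2: (-1)^2 / (2! * 4! * 2^6) x^6 = 1/(2*24*64) x^6 = (1/3072) x^6
Hence J_2(x) = x^6/3072 - x^4/96 + x^2/8 + ....

J_2(x); series = x^6/3072 - x^4/96 + x^2/8


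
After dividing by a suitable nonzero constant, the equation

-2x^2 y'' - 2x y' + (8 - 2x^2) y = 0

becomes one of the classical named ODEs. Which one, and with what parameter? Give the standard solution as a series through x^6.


All three coefficients share the factor -2; dividing through by -2 gives  x^2 y'' + x y' + (x^2 - 4) y = 0.
This matches the Bessel equation x^2 y'' + x y' + (x^2 - nu^2) y = 0 with nu^2 = 4, so nu = 2; the solution bounded at x = 0 is J_2(x).
Frobenius at x = 0: indicial roots ±nu; for r = nu the recurrence k(k + 2nu) c_k = -c_{k-2} gives the standard series J_nu(x) = sum_{k>=0} (-1)^k / (k! (k+nu)!) (x/2)^(2k+nu). Evaluate the first 3 terms:
  k = 0: (-1)^0 / (0! * 2! * 2^2) x^2 = 1/(1*2*4) x^2 = (1/8) x^2
  k = 1: (-1)^1 / (1! * 3! * 2^4) x^4 = -1/(1*6*16) x^4 = (-1/96) x^4
  k = 2: (-1)^2 / (2! * 4! * 2^6) x^6 = 1/(2*24*64) x^6 = (1/3072) x^6
Hence J_2(x) = x^6/3072 - x^4/96 + x^2/8 + ....

J_2(x); series = x^6/3072 - x^4/96 + x^2/8


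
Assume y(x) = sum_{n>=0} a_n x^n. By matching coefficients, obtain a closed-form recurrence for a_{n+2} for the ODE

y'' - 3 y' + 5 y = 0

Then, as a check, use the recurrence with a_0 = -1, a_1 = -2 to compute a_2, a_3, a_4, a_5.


Substitute y = sum_n a_n x^n.
y''(x) has coefficient (n+2)(n+1) a_{n+2} at x^n;
-3 y'(x) has coefficient -3 (n+1) a_{n+1} at x^n;
5 y(x) has coefficient 5 a_n at x^n.
Matching x^n: (n+2)(n+1) a_{n+2} - 3 (n+1) a_{n+1} + 5 a_n = 0.
Thus a_{n+2} = [3 (n+1) a_{n+1} - 5 a_n] / ((n+1)(n+2)).

Check with a_0 = -1, a_1 = -2 (apply the recurrence for n = 0, 1, 2, 3): a_0 = -1, a_1 = -2, a_2 = -1/2, a_3 = 7/6, a_4 = 13/12, a_5 = 43/120.

a_(n+2) = [3 (n+1) a_(n+1) - 5 a_n] / ((n+1)(n+2)); check: a_0 = -1, a_1 = -2, a_2 = -1/2, a_3 = 7/6, a_4 = 13/12, a_5 = 43/120


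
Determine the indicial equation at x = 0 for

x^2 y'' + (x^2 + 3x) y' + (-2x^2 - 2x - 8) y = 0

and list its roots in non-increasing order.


Divide by x^2 to reach normal form y'' + P_1(x) y' + P_2(x) y = 0 with P_1(x) = 1 + 3/x and P_2(x) = -2 - 2/x - 8/x^2.
x = 0 is a singular point because the y'-coefficient 1 + 3/x has a pole at x = 0 and the y-coefficient -2 - 2/x - 8/x^2 has a pole at x = 0.
It is a regular singular point because x P_1(x) = p(x) = x + 3 and x^2 P_2(x) = q(x) = -2x^2 - 2x - 8 are polynomials, hence analytic at x = 0.
p(0) = 3,  q(0) = -8.
Indicial equation: r(r-1) + p(0) r + q(0) = 0, i.e. r^2 + (p(0) - 1) r + q(0) = 0, i.e. r^2 + 2 r - 8 = 0.
Discriminant: (2)^2 - 4(-8) = 36, so r = (-2 ± 6)/2.
Solving: r_1 = 2, r_2 = -4.

indicial: r^2 + 2 r - 8 = 0; roots r_1 = 2, r_2 = -4


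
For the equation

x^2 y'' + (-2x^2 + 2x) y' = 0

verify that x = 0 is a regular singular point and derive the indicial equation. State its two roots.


Divide by x^2 to reach normal form y'' + P_1(x) y' + P_2(x) y = 0 with P_1(x) = -2 + 2/x and P_2(x) = 0.
x = 0 is a singular point because the y'-coefficient -2 + 2/x has a pole at x = 0.
It is a regular singular point because x P_1(x) = p(x) = 2 - 2x and x^2 P_2(x) = q(x) = 0 are polynomials, hence analytic at x = 0.
p(0) = 2,  q(0) = 0.
Indicial equation: r(r-1) + p(0) r + q(0) = 0, i.e. r^2 + (p(0) - 1) r + q(0) = 0, i.e. r^2 + 1 r = 0.
Discriminant: (1)^2 - 4(0) = 1, so r = (-1 ± 1)/2.
Solving: r_1 = 0, r_2 = -1.

indicial: r^2 + 1 r = 0; roots r_1 = 0, r_2 = -1


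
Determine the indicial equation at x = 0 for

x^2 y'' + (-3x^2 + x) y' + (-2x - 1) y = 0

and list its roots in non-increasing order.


Divide by x^2 to reach normal form y'' + P_1(x) y' + P_2(x) y = 0 with P_1(x) = -3 + 1/x and P_2(x) = -2/x - 1/x^2.
x = 0 is a singular point because the y'-coefficient -3 + 1/x has a pole at x = 0 and the y-coefficient -2/x - 1/x^2 has a pole at x = 0.
It is a regular singular point because x P_1(x) = p(x) = 1 - 3x and x^2 P_2(x) = q(x) = -2x - 1 are polynomials, hence analytic at x = 0.
p(0) = 1,  q(0) = -1.
Indicial equation: r(r-1) + p(0) r + q(0) = 0, i.e. r^2 + (p(0) - 1) r + q(0) = 0, i.e. r^2 - 1 = 0.
Discriminant: (0)^2 - 4(-1) = 4, so r = (0 ± 2)/2.
Solving: r_1 = 1, r_2 = -1.

indicial: r^2 - 1 = 0; roots r_1 = 1, r_2 = -1


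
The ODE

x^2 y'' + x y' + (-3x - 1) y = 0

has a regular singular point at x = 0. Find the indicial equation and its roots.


Divide by x^2 to reach normal form y'' + P_1(x) y' + P_2(x) y = 0 with P_1(x) = 1/x and P_2(x) = -3/x - 1/x^2.
x = 0 is a singular point because the y'-coefficient 1/x has a pole at x = 0 and the y-coefficient -3/x - 1/x^2 has a pole at x = 0.
It is a regular singular point because x P_1(x) = p(x) = 1 and x^2 P_2(x) = q(x) = -3x - 1 are polynomials, hence analytic at x = 0.
p(0) = 1,  q(0) = -1.
Indicial equation: r(r-1) + p(0) r + q(0) = 0, i.e. r^2 + (p(0) - 1) r + q(0) = 0, i.e. r^2 - 1 = 0.
Discriminant: (0)^2 - 4(-1) = 4, so r = (0 ± 2)/2.
Solving: r_1 = 1, r_2 = -1.

indicial: r^2 - 1 = 0; roots r_1 = 1, r_2 = -1


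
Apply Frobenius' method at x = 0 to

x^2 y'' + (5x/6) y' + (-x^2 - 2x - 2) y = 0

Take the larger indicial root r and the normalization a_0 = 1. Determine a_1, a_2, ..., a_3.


Write in Frobenius form y'' + (p(x)/x) y' + (q(x)/x^2) y = 0:
  p(x) = 5/6,  q(x) = -x^2 - 2x - 2.
Indicial equation: r(r-1) + (5/6) r + (-2) = 0 -> roots r_1 = 3/2, r_2 = -4/3.
Take r = r_1 = 3/2. Let y(x) = x^r sum_{n>=0} a_n x^n with a_0 = 1.
Substitute y = x^r sum a_n x^n and match x^{r+n}. The recurrence is
  D(n) a_n - 2 a_{n-1} - 1 a_{n-2} = 0,  where D(n) = (r+n)(r+n-1) + (5/6)(r+n) + (-2).
  a_n = [2 a_{n-1} + 1 a_{n-2}] / D(n).
Since the indicial polynomial factors as (r - r_1)(r - r_2), D(n) = (r_1 + n - r_1)(r_1 + n - r_2) = n(n + 17/6).
Evaluating step by step (a_0 = 1):
  n = 1: D(1) = 1(1 + 17/6) = 23/6; numerator = 2(1) = 2; a_1 = (2)/(23/6) = 12/23
  n = 2: D(2) = 2(2 + 17/6) = 29/3; numerator = 2(12/23) + 1(1) = 47/23; a_2 = (47/23)/(29/3) = 141/667
  n = 3: D(3) = 3(3 + 17/6) = 35/2; numerator = 2(141/667) + 1(12/23) = 630/667; a_3 = (630/667)/(35/2) = 36/667

r = 3/2; a_0 = 1; a_1 = 12/23; a_2 = 141/667; a_3 = 36/667


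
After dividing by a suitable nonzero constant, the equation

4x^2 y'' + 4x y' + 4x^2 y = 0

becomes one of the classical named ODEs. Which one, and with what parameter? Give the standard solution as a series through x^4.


All three coefficients share the factor 4; dividing through by 4 gives  x^2 y'' + x y' + x^2 y = 0.
This matches the Bessel equation x^2 y'' + x y' + (x^2 - nu^2) y = 0 with nu^2 = 0, so nu = 0; the solution bounded at x = 0 is J_0(x).
Frobenius at x = 0: indicial roots ±nu; for r = nu the recurrence k(k + 2nu) c_k = -c_{k-2} gives the standard series J_nu(x) = sum_{k>=0} (-1)^k / (k! (k+nu)!) (x/2)^(2k+nu). Evaluate the first 3 terms:
  k = 0: (-1)^0 / (0! * 0! * 2^0) x^0 = 1/(1*1*1) x^0 = (1) x^0
  k = 1: (-1)^1 / (1! * 1! * 2^2) x^2 = -1/(1*1*4) x^2 = (-1/4) x^2
  k = 2: (-1)^2 / (2! * 2! * 2^4) x^4 = 1/(2*2*16) x^4 = (1/64) x^4
Hence J_0(x) = x^4/64 - x^2/4 + 1 + ....

J_0(x); series = x^4/64 - x^2/4 + 1


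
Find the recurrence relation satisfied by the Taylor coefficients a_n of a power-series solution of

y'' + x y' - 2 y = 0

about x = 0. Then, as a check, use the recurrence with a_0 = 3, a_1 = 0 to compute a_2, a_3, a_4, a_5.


Substitute y = sum_n a_n x^n.
y''(x) has coefficient (n+2)(n+1) a_{n+2} at x^n;
x y'(x) has coefficient n a_n at x^n (shift);
-2 y(x) has coefficient -2 a_n at x^n.
Matching x^n: (n+2)(n+1) a_{n+2} + (n - 2) a_n = 0.
Thus a_{n+2} = (-n + 2) / ((n+1)(n+2)) * a_n.

Check with a_0 = 3, a_1 = 0 (apply the recurrence for n = 0, 1, 2, 3): a_0 = 3, a_1 = 0, a_2 = 3, a_3 = 0, a_4 = 0, a_5 = 0.

a_(n+2) = (-n + 2) / ((n+1)(n+2)) * a_n; check: a_0 = 3, a_1 = 0, a_2 = 3, a_3 = 0, a_4 = 0, a_5 = 0


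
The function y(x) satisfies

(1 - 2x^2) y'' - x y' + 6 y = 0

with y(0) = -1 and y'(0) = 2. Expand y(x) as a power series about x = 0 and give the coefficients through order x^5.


Ansatz: y(x) = sum_{n>=0} a_n x^n, so y'(x) = sum_{n>=1} n a_n x^(n-1) and y''(x) = sum_{n>=2} n(n-1) a_n x^(n-2).
Substitute into P(x) y'' + Q(x) y' + R(x) y = 0 with P(x) = 1 - 2x^2, Q(x) = -x, R(x) = 6, and match powers of x.
Initial conditions: a_0 = -1, a_1 = 2.
Setting the coefficient of each power of x to zero and solving order by order (substituting the coefficients already found):
  x^0: 2 a_2 + 6 a_0 = 0  ->  2 a_2 = -6 a_0 = 6  ->  a_2 = 3
  x^1: 6 a_3 + 5 a_1 = 0  ->  6 a_3 = -5 a_1 = -10  ->  a_3 = -5/3
  x^2: 12 a_4 = 0  ->  a_4 = 0
  x^3: 20 a_5 - 9 a_3 = 0  ->  20 a_5 = 9 a_3 = -15  ->  a_5 = -3/4
Truncated series: y(x) = -1 + 2 x + 3 x^2 - (5/3) x^3 - (3/4) x^5 + O(x^6).

a_0 = -1; a_1 = 2; a_2 = 3; a_3 = -5/3; a_4 = 0; a_5 = -3/4


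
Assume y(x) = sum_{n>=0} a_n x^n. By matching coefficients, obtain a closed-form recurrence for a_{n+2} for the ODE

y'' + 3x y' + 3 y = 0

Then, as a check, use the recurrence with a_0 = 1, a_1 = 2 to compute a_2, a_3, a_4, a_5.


Substitute y = sum_n a_n x^n.
y''(x) has coefficient (n+2)(n+1) a_{n+2} at x^n;
3 x y'(x) has coefficient 3 n a_n at x^n (shift);
3 y(x) has coefficient 3 a_n at x^n.
Matching x^n: (n+2)(n+1) a_{n+2} + (3n + 3) a_n = 0.
Thus a_{n+2} = (-3n - 3) / ((n+1)(n+2)) * a_n.

Check with a_0 = 1, a_1 = 2 (apply the recurrence for n = 0, 1, 2, 3): a_0 = 1, a_1 = 2, a_2 = -3/2, a_3 = -2, a_4 = 9/8, a_5 = 6/5.

a_(n+2) = (-3n - 3) / ((n+1)(n+2)) * a_n; check: a_0 = 1, a_1 = 2, a_2 = -3/2, a_3 = -2, a_4 = 9/8, a_5 = 6/5


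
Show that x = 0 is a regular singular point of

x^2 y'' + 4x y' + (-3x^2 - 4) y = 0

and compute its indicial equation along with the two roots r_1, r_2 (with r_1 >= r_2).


Divide by x^2 to reach normal form y'' + P_1(x) y' + P_2(x) y = 0 with P_1(x) = 4/x and P_2(x) = -3 - 4/x^2.
x = 0 is a singular point because the y'-coefficient 4/x has a pole at x = 0 and the y-coefficient -3 - 4/x^2 has a pole at x = 0.
It is a regular singular point because x P_1(x) = p(x) = 4 and x^2 P_2(x) = q(x) = -3x^2 - 4 are polynomials, hence analytic at x = 0.
p(0) = 4,  q(0) = -4.
Indicial equation: r(r-1) + p(0) r + q(0) = 0, i.e. r^2 + (p(0) - 1) r + q(0) = 0, i.e. r^2 + 3 r - 4 = 0.
Discriminant: (3)^2 - 4(-4) = 25, so r = (-3 ± 5)/2.
Solving: r_1 = 1, r_2 = -4.

indicial: r^2 + 3 r - 4 = 0; roots r_1 = 1, r_2 = -4


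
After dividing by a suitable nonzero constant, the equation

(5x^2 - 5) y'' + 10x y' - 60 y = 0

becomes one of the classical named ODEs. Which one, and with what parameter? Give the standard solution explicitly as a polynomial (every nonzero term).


All three coefficients share the factor -5; dividing through by -5 gives  (1 - x^2) y'' - 2x y' + 12 y = 0.
This matches the Legendre equation (1 - x^2) y'' - 2x y' + n(n+1) y = 0 (note the -2x y' term) with n(n+1) = 12, so n = 3; the polynomial solution is P_3(x).
With y = sum_k a_k x^k, matching x^k gives (k+2)(k+1) a_{k+2} = [k(k+1) - n(n+1)] a_k = (k - 3)(k + 4) a_k. The right side vanishes at k = 3, so the series with the parity of 3 terminates at degree 3.
Standard normalization (P_n(1) = 1): leading coefficient (2n)!/(2^n (n!)^2) = 720/(8*36) = 5/2, so a_3 = 5/2. Work downward with a_k = (k+1)(k+2) a_{k+2} / ((k - 3)(k + 4)):
  a_1 = (2)(3)(5/2) / ((1 - 3)(1 + 4)) = 15/(-10) = -3/2
Hence P_3(x) = 5 x^3/2 - 3 x/2.

P_3(x); series = 5 x^3/2 - 3 x/2


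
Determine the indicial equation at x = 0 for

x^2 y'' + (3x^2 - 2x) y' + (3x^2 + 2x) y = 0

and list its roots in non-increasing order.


Divide by x^2 to reach normal form y'' + P_1(x) y' + P_2(x) y = 0 with P_1(x) = 3 - 2/x and P_2(x) = 3 + 2/x.
x = 0 is a singular point because the y'-coefficient 3 - 2/x has a pole at x = 0 and the y-coefficient 3 + 2/x has a pole at x = 0.
It is a regular singular point because x P_1(x) = p(x) = 3x - 2 and x^2 P_2(x) = q(x) = 3x^2 + 2x are polynomials, hence analytic at x = 0.
p(0) = -2,  q(0) = 0.
Indicial equation: r(r-1) + p(0) r + q(0) = 0, i.e. r^2 + (p(0) - 1) r + q(0) = 0, i.e. r^2 - 3 r = 0.
Discriminant: (-3)^2 - 4(0) = 9, so r = (3 ± 3)/2.
Solving: r_1 = 3, r_2 = 0.

indicial: r^2 - 3 r = 0; roots r_1 = 3, r_2 = 0
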